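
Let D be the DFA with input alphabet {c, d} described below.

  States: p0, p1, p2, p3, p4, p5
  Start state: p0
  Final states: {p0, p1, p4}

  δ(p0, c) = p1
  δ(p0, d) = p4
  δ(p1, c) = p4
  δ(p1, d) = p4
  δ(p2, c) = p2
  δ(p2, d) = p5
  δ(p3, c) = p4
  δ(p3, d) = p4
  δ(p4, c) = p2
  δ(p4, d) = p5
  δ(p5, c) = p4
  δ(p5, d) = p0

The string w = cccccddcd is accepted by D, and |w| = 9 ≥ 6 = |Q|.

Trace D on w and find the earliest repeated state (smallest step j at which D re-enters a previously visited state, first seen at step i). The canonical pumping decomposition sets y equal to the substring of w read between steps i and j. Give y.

State sequence: p0 -c-> p1 -c-> p4 -c-> p2 -c-> p2 -c-> p2 -d-> p5 -d-> p0 -c-> p1 -d-> p4
First repeat at step 4: p2 was already visited.

So i = 3, j = 4, giving x = w[0:3] = ccc, y = w[3:4] = c, z = w[4:9] = cddcd.
Check: |xy| = 4 ≤ 6 and |y| = 1 ≥ 1. Reading y takes D from p2 back to p2, so every xyⁱz is accepted.
Since D has 6 states, any run of length ≥ 6 visits 6+1 states, so by pigeonhole some state repeats within the first 6 steps — that repeat gives the pumpable loop.

c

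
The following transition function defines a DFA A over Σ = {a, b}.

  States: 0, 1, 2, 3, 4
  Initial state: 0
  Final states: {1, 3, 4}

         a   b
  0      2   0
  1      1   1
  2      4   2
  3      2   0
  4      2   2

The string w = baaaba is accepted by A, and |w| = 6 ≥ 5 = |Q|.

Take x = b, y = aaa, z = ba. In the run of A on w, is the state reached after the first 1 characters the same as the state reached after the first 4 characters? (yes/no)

State sequence: 0 -b-> 0 -a-> 2 -a-> 4 -a-> 2

After x (step 1): 0. After xy (step 4): 2.
They differ (0 ≠ 2), so y is not a cycle from the state after x; this split is not the one the pumping-lemma construction produces, and pumping y need not keep the string in L(A).

no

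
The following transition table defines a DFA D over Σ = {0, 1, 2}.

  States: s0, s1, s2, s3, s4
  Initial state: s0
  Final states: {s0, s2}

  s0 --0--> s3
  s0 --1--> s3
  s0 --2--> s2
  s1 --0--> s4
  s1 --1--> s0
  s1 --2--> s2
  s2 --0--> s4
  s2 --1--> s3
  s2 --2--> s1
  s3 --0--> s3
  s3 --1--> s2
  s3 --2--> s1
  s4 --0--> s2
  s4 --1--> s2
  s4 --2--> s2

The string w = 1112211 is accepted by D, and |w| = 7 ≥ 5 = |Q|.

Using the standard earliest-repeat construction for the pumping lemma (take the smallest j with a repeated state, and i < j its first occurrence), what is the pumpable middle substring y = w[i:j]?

State sequence: s0 -1-> s3 -1-> s2 -1-> s3 -2-> s1 -2-> s2 -1-> s3 -1-> s2
First repeat at step 3: s3 was already visited.

So i = 1, j = 3, giving x = w[0:1] = 1, y = w[1:3] = 11, z = w[3:7] = 2211.
Check: |xy| = 3 ≤ 5 and |y| = 2 ≥ 1. Reading y takes D from s3 back to s3, so every xyⁱz is accepted.

11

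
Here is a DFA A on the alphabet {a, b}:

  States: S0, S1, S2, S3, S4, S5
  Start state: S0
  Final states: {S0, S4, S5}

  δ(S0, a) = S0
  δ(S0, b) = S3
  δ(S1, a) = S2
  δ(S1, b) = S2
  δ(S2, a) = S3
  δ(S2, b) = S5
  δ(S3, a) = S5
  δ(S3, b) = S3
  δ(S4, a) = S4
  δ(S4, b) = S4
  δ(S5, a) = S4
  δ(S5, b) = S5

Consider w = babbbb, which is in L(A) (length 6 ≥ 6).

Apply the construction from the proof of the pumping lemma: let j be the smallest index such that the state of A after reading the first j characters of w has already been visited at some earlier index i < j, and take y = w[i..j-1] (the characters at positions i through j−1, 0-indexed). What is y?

Run of A on w = b a b b b b:
  step 0: S0  (start)
  step 1: S3  (read b: S0→S3)
  step 2: S5  (read a: S3→S5)
  step 3: S5  (read b: S5→S5)   ← first repeat (S5 seen earlier)
  step 4: S5  (read b: S5→S5)
  step 5: S5  (read b: S5→S5)
  step 6: S5  (read b: S5→S5)

So i = 2, j = 3, giving x = w[0:2] = ba, y = w[2:3] = b, z = w[3:6] = bbb.
Check: |xy| = 3 ≤ 6 and |y| = 1 ≥ 1. Reading y takes A from S5 back to S5, so every xyⁱz is accepted.
The DFA has 6 states, so the proof of the pumping lemma guarantees a repeated state among the first 6+1 visited; the segment between the two visits is the pumpable y.

b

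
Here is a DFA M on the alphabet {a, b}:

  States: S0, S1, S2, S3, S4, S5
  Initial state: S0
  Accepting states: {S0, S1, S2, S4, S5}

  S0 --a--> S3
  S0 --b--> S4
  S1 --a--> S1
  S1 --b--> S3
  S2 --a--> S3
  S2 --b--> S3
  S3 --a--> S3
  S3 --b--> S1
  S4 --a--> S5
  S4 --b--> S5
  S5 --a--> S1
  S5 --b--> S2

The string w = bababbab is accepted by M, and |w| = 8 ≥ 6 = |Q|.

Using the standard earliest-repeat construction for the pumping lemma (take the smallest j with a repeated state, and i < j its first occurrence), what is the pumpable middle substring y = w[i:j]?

State sequence: S0 -b-> S4 -a-> S5 -b-> S2 -a-> S3 -b-> S1 -b-> S3 -a-> S3 -b-> S1
First repeat at step 6: S3 was already visited.

So i = 4, j = 6, giving x = w[0:4] = baba, y = w[4:6] = bb, z = w[6:8] = ab.
Check: |xy| = 6 ≤ 6 and |y| = 2 ≥ 1. Reading y takes M from S3 back to S3, so every xyⁱz is accepted.
The DFA has 6 states, so the proof of the pumping lemma guarantees a repeated state among the first 6+1 visited; the segment between the two visits is the pumpable y.

bb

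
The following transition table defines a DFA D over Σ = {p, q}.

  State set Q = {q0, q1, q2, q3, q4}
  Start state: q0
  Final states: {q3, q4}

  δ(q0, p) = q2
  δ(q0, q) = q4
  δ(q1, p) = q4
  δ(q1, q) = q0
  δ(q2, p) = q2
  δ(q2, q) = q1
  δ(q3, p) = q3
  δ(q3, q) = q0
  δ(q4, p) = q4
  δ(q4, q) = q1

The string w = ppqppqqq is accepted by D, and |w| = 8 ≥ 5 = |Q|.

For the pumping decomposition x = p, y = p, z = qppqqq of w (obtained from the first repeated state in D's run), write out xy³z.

xy^3z = p·p·p·p·qppqqq = ppppqppqqq.
Reading y = p takes D from q2 back to q2, so after x·y·y·y the machine is still in q2, and z then leads to the accepting state q4. Hence ppppqppqqq ∈ L(D).

ppppqppqqq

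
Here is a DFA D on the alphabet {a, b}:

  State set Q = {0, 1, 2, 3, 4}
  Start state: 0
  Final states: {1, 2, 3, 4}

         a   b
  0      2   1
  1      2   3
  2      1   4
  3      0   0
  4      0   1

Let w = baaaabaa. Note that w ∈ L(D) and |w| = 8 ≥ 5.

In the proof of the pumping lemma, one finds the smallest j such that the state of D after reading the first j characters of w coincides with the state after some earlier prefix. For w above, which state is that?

1

State sequence: 0 -b-> 1 -a-> 2 -a-> 1 -a-> 2 -a-> 1 -b-> 3 -a-> 0 -a-> 2
First repeat at step 3: 1 was already visited.

The earliest repeat is at step j = 3: D is in 1, which it already visited at step i = 1.
The DFA has 5 states, so the proof of the pumping lemma guarantees a repeated state among the first 5+1 visited; the segment between the two visits is the pumpable y.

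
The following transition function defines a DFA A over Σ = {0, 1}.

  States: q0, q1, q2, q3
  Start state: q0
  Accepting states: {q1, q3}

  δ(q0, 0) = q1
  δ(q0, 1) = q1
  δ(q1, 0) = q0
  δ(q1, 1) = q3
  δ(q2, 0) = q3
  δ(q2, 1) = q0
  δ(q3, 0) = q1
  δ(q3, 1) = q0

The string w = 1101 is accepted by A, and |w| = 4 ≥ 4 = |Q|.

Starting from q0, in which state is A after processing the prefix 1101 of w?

State sequence: q0 -1-> q1 -1-> q3 -0-> q1 -1-> q3

After reading 4 characters, A is in state q3.

q3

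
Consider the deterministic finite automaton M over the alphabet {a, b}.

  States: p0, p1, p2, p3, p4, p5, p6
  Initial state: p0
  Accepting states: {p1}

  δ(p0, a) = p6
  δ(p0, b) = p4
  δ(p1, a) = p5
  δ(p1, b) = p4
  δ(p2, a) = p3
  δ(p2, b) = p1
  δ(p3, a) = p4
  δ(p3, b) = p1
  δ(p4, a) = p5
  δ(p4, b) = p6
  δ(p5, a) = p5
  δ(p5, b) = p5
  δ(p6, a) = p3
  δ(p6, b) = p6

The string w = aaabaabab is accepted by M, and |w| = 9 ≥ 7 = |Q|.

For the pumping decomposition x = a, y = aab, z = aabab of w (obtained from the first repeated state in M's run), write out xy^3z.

xy^3z = a·aab·aab·aab·aabab = aaabaabaabaabab.
Reading y = aab takes M from p6 back to p6, so after x·y·y·y the machine is still in p6, and z then leads to the accepting state p1. Hence aaabaabaabaabab ∈ L(M).

aaabaabaabaabab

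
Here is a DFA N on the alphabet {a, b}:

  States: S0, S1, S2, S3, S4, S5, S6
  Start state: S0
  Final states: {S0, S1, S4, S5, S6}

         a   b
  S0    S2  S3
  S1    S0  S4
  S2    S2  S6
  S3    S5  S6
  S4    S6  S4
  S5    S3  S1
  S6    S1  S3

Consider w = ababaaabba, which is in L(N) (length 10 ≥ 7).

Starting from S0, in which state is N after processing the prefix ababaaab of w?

S3

Run of N on the first 8 characters of w = a b a b a a a b:
  step 0: S0  (start)
  step 1: S2  (read a: S0→S2)
  step 2: S6  (read b: S2→S6)
  step 3: S1  (read a: S6→S1)
  step 4: S4  (read b: S1→S4)
  step 5: S6  (read a: S4→S6)
  step 6: S1  (read a: S6→S1)
  step 7: S0  (read a: S1→S0)
  step 8: S3  (read b: S0→S3)

After reading 8 characters, N is in state S3.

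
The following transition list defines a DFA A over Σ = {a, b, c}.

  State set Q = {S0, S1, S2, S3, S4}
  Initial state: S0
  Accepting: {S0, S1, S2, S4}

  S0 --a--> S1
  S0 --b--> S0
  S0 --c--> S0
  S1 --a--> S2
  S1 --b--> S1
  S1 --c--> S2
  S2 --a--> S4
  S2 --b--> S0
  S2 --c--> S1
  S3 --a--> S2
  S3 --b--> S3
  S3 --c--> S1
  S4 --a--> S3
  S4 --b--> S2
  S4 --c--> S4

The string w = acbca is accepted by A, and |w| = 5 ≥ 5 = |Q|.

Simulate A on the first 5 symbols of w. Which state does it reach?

S1

Run of A on the first 5 characters of w = a c b c a:
  step 0: S0  (start)
  step 1: S1  (read a: S0→S1)
  step 2: S2  (read c: S1→S2)
  step 3: S0  (read b: S2→S0)
  step 4: S0  (read c: S0→S0)
  step 5: S1  (read a: S0→S1)

After reading 5 characters, A is in state S1.
(This kind of state-tracing is the core of the pumping-lemma construction: with 5 states, pigeonhole forces a repeat within the first 5 steps.)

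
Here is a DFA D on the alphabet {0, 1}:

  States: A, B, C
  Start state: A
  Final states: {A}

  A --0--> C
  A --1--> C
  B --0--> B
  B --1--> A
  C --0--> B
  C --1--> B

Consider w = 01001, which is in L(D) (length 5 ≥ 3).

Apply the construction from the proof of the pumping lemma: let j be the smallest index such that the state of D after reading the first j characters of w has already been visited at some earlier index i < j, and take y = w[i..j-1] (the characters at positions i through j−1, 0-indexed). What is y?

0

Run of D on w = 0 1 0 0 1:
  step 0: A  (start)
  step 1: C  (read 0: A→C)
  step 2: B  (read 1: C→B)
  step 3: B  (read 0: B→B)   ← first repeat (B seen earlier)
  step 4: B  (read 0: B→B)
  step 5: A  (read 1: B→A)

So i = 2, j = 3, giving x = w[0:2] = 01, y = w[2:3] = 0, z = w[3:5] = 01.
Check: |xy| = 3 ≤ 3 and |y| = 1 ≥ 1. Reading y takes D from B back to B, so every xyⁱz is accepted.
Pumping length from the standard proof: p = 3 (the number of states). The repeated state found above gives |xy| = j ≤ 3 and |y| = j − i ≥ 1.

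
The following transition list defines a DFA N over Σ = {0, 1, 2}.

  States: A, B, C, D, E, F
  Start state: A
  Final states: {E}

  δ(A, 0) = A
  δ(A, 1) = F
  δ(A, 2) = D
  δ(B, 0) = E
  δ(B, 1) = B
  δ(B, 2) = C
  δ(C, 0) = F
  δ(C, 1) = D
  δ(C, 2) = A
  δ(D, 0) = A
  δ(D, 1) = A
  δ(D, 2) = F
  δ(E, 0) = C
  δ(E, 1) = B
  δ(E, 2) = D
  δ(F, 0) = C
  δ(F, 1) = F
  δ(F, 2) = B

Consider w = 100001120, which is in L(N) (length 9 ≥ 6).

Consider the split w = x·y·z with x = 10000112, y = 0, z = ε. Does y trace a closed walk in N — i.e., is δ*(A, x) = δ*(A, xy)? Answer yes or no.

no

State sequence: A -1-> F -0-> C -0-> F -0-> C -0-> F -1-> F -1-> F -2-> B -0-> E

After x (step 8): B. After xy (step 9): E.
They differ (B ≠ E), so y is not a cycle from the state after x; this split is not the one the pumping-lemma construction produces, and pumping y need not keep the string in L(N).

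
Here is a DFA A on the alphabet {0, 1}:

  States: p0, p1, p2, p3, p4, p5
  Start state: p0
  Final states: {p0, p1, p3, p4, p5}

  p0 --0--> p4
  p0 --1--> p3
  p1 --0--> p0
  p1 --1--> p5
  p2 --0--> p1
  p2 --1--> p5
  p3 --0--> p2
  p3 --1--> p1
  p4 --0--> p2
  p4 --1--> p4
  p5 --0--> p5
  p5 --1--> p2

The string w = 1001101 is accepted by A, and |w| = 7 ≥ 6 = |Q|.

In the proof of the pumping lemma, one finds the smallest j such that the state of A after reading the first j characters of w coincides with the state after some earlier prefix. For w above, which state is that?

p2

Run of A on w = 1 0 0 1 1 0 1:
  step 0: p0  (start)
  step 1: p3  (read 1: p0→p3)
  step 2: p2  (read 0: p3→p2)
  step 3: p1  (read 0: p2→p1)
  step 4: p5  (read 1: p1→p5)
  step 5: p2  (read 1: p5→p2)   ← first repeat (p2 seen earlier)
  step 6: p1  (read 0: p2→p1)
  step 7: p5  (read 1: p1→p5)

The earliest repeat is at step j = 5: A is in p2, which it already visited at step i = 2.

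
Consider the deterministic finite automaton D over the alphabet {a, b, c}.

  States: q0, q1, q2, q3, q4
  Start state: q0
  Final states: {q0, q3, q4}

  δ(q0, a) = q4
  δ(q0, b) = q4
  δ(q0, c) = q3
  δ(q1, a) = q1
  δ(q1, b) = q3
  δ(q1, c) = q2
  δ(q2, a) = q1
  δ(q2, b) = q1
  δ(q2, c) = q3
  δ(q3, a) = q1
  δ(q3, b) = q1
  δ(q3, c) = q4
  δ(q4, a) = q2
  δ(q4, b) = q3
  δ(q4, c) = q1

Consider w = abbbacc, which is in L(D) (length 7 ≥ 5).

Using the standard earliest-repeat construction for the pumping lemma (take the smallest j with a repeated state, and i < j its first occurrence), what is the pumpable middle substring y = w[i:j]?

Run of D on w = a b b b a c c:
  step 0: q0  (start)
  step 1: q4  (read a: q0→q4)
  step 2: q3  (read b: q4→q3)
  step 3: q1  (read b: q3→q1)
  step 4: q3  (read b: q1→q3)   ← first repeat (q3 seen earlier)
  step 5: q1  (read a: q3→q1)
  step 6: q2  (read c: q1→q2)
  step 7: q3  (read c: q2→q3)

So i = 2, j = 4, giving x = w[0:2] = ab, y = w[2:4] = bb, z = w[4:7] = acc.
Check: |xy| = 4 ≤ 5 and |y| = 2 ≥ 1. Reading y takes D from q3 back to q3, so every xyⁱz is accepted.
Pumping length from the standard proof: p = 5 (the number of states). The repeated state found above gives |xy| = j ≤ 5 and |y| = j − i ≥ 1.

bb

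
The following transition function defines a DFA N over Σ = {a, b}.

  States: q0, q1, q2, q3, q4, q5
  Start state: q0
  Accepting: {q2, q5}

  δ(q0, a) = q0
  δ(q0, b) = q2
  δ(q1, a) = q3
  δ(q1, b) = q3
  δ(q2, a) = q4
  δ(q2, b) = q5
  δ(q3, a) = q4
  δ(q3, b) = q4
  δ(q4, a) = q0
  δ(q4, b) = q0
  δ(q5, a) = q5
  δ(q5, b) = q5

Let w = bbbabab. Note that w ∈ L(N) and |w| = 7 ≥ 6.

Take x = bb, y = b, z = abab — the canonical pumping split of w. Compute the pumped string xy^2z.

bbbbabab

xy^2z = bb·b·b·abab = bbbbabab.
Reading y = b takes N from q5 back to q5, so after x·y·y the machine is still in q5, and z then leads to the accepting state q5. Hence bbbbabab ∈ L(N).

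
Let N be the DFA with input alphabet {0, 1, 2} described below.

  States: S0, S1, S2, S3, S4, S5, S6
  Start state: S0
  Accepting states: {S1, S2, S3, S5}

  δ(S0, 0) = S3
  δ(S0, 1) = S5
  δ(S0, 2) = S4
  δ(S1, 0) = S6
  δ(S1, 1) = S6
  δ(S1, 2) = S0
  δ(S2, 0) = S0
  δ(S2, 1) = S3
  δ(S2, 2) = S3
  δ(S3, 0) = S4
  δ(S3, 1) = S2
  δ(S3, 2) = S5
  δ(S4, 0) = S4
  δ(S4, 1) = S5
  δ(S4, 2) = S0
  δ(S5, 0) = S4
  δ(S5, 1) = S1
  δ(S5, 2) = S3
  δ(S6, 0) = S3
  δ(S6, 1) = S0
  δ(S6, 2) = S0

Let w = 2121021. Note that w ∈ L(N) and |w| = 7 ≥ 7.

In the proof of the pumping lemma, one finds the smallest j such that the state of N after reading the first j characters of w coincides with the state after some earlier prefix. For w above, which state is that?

S0

State sequence: S0 -2-> S4 -1-> S5 -2-> S3 -1-> S2 -0-> S0 -2-> S4 -1-> S5
First repeat at step 5: S0 was already visited.

The earliest repeat is at step j = 5: N is in S0, which it already visited at step i = 0.
Since N has 7 states, any run of length ≥ 7 visits 7+1 states, so by pigeonhole some state repeats within the first 7 steps — that repeat gives the pumpable loop.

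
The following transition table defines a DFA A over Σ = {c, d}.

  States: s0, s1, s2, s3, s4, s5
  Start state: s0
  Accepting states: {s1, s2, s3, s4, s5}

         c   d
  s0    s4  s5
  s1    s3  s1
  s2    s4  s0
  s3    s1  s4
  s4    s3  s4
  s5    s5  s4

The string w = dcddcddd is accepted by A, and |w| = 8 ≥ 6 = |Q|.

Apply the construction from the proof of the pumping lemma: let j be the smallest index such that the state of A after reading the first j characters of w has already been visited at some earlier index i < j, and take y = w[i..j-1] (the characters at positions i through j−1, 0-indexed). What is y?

State sequence: s0 -d-> s5 -c-> s5 -d-> s4 -d-> s4 -c-> s3 -d-> s4 -d-> s4 -d-> s4
First repeat at step 2: s5 was already visited.

So i = 1, j = 2, giving x = w[0:1] = d, y = w[1:2] = c, z = w[2:8] = ddcddd.
Check: |xy| = 2 ≤ 6 and |y| = 1 ≥ 1. Reading y takes A from s5 back to s5, so every xyⁱz is accepted.
The DFA has 6 states, so the proof of the pumping lemma guarantees a repeated state among the first 6+1 visited; the segment between the two visits is the pumpable y.

c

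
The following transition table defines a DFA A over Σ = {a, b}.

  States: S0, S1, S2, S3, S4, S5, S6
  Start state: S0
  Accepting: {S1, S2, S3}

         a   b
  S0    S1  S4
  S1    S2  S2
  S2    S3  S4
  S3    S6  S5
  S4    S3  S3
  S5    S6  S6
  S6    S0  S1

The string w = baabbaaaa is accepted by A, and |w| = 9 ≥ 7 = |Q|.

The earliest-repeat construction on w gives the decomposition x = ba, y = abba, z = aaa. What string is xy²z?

xy^2z = ba·abba·abba·aaa = baabbaabbaaaa.
Reading y = abba takes A from S3 back to S3, so after x·y·y the machine is still in S3, and z then leads to the accepting state S1. Hence baabbaabbaaaa ∈ L(A).

baabbaabbaaaa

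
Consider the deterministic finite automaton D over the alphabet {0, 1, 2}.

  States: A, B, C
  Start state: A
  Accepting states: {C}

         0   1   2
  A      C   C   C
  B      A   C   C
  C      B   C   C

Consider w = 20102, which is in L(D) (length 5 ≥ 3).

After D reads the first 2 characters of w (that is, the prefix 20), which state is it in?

Run of D on the first 2 characters of w = 2 0:
  step 0: A  (start)
  step 1: C  (read 2: A→C)
  step 2: B  (read 0: C→B)

After reading 2 characters, D is in state B.

B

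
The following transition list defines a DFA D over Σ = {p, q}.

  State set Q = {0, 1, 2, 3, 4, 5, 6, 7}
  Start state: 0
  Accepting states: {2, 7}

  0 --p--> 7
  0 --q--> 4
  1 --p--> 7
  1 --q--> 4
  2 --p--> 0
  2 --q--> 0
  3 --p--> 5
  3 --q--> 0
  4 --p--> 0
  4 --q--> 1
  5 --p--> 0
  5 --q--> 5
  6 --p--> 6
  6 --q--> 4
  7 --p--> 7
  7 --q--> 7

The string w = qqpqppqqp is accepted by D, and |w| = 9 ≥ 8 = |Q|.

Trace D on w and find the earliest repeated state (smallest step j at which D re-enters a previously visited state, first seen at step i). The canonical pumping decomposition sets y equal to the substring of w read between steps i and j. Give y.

q

Run of D on w = q q p q p p q q p:
  step 0: 0  (start)
  step 1: 4  (read q: 0→4)
  step 2: 1  (read q: 4→1)
  step 3: 7  (read p: 1→7)
  step 4: 7  (read q: 7→7)   ← first repeat (7 seen earlier)
  step 5: 7  (read p: 7→7)
  step 6: 7  (read p: 7→7)
  step 7: 7  (read q: 7→7)
  step 8: 7  (read q: 7→7)
  step 9: 7  (read p: 7→7)

So i = 3, j = 4, giving x = w[0:3] = qqp, y = w[3:4] = q, z = w[4:9] = ppqqp.
Check: |xy| = 4 ≤ 8 and |y| = 1 ≥ 1. Reading y takes D from 7 back to 7, so every xyⁱz is accepted.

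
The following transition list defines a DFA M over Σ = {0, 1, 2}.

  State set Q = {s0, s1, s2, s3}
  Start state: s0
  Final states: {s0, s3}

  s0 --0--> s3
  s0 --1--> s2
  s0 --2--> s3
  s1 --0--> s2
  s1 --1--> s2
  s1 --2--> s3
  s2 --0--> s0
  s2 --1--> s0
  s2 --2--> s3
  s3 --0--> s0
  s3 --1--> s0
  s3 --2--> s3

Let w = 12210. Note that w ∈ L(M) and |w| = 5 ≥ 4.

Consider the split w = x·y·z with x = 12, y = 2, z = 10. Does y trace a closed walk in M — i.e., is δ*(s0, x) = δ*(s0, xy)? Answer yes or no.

State sequence: s0 -1-> s2 -2-> s3 -2-> s3

After x (step 2): s3. After xy (step 3): s3.
They match, so y = 2 drives M around a cycle from s3 back to itself; pumping y any number of times keeps M in s3 before reading z, and xyⁱz ∈ L(M) for every i ≥ 0.

yes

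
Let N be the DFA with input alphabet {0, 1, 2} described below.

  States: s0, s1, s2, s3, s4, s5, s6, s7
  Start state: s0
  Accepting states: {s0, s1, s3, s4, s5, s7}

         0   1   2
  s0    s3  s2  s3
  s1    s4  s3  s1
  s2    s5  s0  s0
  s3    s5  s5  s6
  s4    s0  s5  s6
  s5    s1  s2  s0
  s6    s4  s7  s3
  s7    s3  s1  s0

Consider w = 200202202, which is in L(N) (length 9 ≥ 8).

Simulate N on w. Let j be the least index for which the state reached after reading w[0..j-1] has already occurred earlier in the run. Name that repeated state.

s1

Run of N on w = 2 0 0 2 0 2 2 0 2:
  step 0: s0  (start)
  step 1: s3  (read 2: s0→s3)
  step 2: s5  (read 0: s3→s5)
  step 3: s1  (read 0: s5→s1)
  step 4: s1  (read 2: s1→s1)   ← first repeat (s1 seen earlier)
  step 5: s4  (read 0: s1→s4)
  step 6: s6  (read 2: s4→s6)
  step 7: s3  (read 2: s6→s3)
  step 8: s5  (read 0: s3→s5)
  step 9: s0  (read 2: s5→s0)

The earliest repeat is at step j = 4: N is in s1, which it already visited at step i = 3.
With |Q| = 8, pigeonhole forces a state repeat no later than step 8; the substring read between the first and second visits to that state can be pumped.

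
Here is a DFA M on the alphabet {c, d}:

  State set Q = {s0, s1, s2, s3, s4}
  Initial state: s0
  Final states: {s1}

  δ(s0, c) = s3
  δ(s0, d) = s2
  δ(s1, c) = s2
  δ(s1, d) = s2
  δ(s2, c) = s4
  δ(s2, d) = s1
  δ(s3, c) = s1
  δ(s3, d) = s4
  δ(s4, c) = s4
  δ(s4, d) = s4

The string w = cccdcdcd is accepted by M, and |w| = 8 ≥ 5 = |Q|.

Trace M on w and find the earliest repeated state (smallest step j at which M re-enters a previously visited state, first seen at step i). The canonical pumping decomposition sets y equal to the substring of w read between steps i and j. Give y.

Run of M on w = c c c d c d c d:
  step 0: s0  (start)
  step 1: s3  (read c: s0→s3)
  step 2: s1  (read c: s3→s1)
  step 3: s2  (read c: s1→s2)
  step 4: s1  (read d: s2→s1)   ← first repeat (s1 seen earlier)
  step 5: s2  (read c: s1→s2)
  step 6: s1  (read d: s2→s1)
  step 7: s2  (read c: s1→s2)
  step 8: s1  (read d: s2→s1)

So i = 2, j = 4, giving x = w[0:2] = cc, y = w[2:4] = cd, z = w[4:8] = cdcd.
Check: |xy| = 4 ≤ 5 and |y| = 2 ≥ 1. Reading y takes M from s1 back to s1, so every xyⁱz is accepted.
Since M has 5 states, any run of length ≥ 5 visits 5+1 states, so by pigeonhole some state repeats within the first 5 steps — that repeat gives the pumpable loop.

cd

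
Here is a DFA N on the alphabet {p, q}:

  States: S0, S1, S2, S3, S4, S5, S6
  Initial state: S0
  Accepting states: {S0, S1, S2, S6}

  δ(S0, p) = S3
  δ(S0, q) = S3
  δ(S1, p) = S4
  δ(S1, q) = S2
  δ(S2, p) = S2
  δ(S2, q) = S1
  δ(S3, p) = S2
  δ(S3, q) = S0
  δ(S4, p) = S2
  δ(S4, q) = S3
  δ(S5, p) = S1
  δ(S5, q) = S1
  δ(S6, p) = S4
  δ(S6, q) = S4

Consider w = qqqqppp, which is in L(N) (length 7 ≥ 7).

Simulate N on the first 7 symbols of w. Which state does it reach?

State sequence: S0 -q-> S3 -q-> S0 -q-> S3 -q-> S0 -p-> S3 -p-> S2 -p-> S2

After reading 7 characters, N is in state S2.

S2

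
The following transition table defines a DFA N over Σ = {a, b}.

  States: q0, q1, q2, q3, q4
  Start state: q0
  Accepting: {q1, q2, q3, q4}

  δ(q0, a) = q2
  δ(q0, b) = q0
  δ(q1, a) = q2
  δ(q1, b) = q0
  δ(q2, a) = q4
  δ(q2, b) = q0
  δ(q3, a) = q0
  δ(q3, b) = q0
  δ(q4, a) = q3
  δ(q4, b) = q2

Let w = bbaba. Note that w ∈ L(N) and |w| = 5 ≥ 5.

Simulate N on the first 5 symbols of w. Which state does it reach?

q2

State sequence: q0 -b-> q0 -b-> q0 -a-> q2 -b-> q0 -a-> q2

After reading 5 characters, N is in state q2.
(This kind of state-tracing is the core of the pumping-lemma construction: with 5 states, pigeonhole forces a repeat within the first 5 steps.)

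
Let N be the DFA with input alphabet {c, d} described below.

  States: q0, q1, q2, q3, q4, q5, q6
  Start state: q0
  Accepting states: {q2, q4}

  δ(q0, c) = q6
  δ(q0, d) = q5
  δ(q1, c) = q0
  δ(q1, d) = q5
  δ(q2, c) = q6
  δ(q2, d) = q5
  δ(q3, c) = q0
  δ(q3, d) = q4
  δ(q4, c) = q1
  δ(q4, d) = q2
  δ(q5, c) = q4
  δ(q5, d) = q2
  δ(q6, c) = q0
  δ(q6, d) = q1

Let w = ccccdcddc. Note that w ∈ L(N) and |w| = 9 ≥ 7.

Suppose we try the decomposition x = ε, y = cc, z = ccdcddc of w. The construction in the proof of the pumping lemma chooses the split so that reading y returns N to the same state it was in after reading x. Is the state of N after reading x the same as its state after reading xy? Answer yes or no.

yes

State sequence: q0 -c-> q6 -c-> q0

After x (step 0): q0. After xy (step 2): q0.
They match, so y = cc drives N around a cycle from q0 back to itself; pumping y any number of times keeps N in q0 before reading z, and xyⁱz ∈ L(N) for every i ≥ 0.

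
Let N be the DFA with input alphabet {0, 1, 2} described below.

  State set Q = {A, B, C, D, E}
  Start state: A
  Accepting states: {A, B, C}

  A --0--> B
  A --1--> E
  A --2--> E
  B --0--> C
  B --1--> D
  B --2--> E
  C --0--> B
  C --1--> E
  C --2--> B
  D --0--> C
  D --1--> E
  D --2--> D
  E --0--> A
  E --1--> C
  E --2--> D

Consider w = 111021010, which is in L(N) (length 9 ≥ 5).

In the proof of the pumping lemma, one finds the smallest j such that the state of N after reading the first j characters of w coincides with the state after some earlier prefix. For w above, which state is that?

E

Run of N on w = 1 1 1 0 2 1 0 1 0:
  step 0: A  (start)
  step 1: E  (read 1: A→E)
  step 2: C  (read 1: E→C)
  step 3: E  (read 1: C→E)   ← first repeat (E seen earlier)
  step 4: A  (read 0: E→A)
  step 5: E  (read 2: A→E)
  step 6: C  (read 1: E→C)
  step 7: B  (read 0: C→B)
  step 8: D  (read 1: B→D)
  step 9: C  (read 0: D→C)

The earliest repeat is at step j = 3: N is in E, which it already visited at step i = 1.
The DFA has 5 states, so the proof of the pumping lemma guarantees a repeated state among the first 5+1 visited; the segment between the two visits is the pumpable y.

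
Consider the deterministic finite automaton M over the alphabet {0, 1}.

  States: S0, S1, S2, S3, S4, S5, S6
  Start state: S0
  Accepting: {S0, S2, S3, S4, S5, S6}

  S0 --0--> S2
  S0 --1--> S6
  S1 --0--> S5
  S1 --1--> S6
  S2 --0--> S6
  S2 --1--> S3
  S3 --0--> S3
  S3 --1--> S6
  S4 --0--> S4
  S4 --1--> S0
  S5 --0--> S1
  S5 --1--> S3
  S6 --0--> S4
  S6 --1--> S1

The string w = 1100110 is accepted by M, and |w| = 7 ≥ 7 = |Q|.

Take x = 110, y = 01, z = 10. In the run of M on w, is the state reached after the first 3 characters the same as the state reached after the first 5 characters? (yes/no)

no

State sequence: S0 -1-> S6 -1-> S1 -0-> S5 -0-> S1 -1-> S6

After x (step 3): S5. After xy (step 5): S6.
They differ (S5 ≠ S6), so y is not a cycle from the state after x; this split is not the one the pumping-lemma construction produces, and pumping y need not keep the string in L(M).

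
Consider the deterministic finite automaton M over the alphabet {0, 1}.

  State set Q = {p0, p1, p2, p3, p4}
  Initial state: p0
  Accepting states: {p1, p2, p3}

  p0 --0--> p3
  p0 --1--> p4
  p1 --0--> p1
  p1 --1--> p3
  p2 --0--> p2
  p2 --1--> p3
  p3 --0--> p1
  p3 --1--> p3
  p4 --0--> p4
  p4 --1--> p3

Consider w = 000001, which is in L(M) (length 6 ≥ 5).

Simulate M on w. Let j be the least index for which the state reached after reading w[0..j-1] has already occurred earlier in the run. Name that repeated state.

p1

State sequence: p0 -0-> p3 -0-> p1 -0-> p1 -0-> p1 -0-> p1 -1-> p3
First repeat at step 3: p1 was already visited.

The earliest repeat is at step j = 3: M is in p1, which it already visited at step i = 2.
Pumping length from the standard proof: p = 5 (the number of states). The repeated state found above gives |xy| = j ≤ 5 and |y| = j − i ≥ 1.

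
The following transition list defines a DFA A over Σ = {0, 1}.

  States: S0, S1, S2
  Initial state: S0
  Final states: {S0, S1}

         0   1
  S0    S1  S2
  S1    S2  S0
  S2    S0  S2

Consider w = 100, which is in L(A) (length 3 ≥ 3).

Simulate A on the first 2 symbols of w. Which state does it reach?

Run of A on the first 2 characters of w = 1 0:
  step 0: S0  (start)
  step 1: S2  (read 1: S0→S2)
  step 2: S0  (read 0: S2→S0)

After reading 2 characters, A is in state S0.

S0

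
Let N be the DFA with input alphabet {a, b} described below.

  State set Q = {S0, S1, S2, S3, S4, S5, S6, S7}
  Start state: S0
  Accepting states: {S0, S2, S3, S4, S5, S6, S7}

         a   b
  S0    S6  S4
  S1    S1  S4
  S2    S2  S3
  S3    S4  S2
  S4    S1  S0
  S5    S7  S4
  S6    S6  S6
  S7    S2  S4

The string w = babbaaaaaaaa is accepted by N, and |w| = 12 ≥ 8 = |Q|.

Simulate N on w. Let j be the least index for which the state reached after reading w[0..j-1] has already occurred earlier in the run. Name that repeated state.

State sequence: S0 -b-> S4 -a-> S1 -b-> S4 -b-> S0 -a-> S6 -a-> S6 -a-> S6 -a-> S6 -a-> S6 -a-> S6 -a-> S6 -a-> S6
First repeat at step 3: S4 was already visited.

The earliest repeat is at step j = 3: N is in S4, which it already visited at step i = 1.

S4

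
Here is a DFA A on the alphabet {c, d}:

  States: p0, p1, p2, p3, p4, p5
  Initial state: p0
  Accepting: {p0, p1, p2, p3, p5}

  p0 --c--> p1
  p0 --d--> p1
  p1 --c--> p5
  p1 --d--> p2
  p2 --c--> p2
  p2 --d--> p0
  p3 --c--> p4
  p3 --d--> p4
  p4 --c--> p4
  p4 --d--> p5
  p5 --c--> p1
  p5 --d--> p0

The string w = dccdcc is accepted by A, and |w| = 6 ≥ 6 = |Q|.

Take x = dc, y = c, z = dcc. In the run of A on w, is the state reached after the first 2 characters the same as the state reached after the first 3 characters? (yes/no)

no

Run of A on the first 3 characters of w = d c c:
  step 0: p0  (start)
  step 1: p1  (read d: p0→p1)
  step 2: p5  (read c: p1→p5)
  step 3: p1  (read c: p5→p1)

After x (step 2): p5. After xy (step 3): p1.
They differ (p5 ≠ p1), so y is not a cycle from the state after x; this split is not the one the pumping-lemma construction produces, and pumping y need not keep the string in L(A).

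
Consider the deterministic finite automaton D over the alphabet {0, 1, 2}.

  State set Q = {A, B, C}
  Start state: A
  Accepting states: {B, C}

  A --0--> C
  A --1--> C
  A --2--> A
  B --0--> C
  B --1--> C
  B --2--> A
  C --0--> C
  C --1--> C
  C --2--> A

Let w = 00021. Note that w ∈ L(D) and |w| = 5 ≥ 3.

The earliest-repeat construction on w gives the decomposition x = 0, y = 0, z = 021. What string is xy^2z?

xy^2z = 0·0·0·021 = 000021.
Reading y = 0 takes D from C back to C, so after x·y·y the machine is still in C, and z then leads to the accepting state C. Hence 000021 ∈ L(D).

000021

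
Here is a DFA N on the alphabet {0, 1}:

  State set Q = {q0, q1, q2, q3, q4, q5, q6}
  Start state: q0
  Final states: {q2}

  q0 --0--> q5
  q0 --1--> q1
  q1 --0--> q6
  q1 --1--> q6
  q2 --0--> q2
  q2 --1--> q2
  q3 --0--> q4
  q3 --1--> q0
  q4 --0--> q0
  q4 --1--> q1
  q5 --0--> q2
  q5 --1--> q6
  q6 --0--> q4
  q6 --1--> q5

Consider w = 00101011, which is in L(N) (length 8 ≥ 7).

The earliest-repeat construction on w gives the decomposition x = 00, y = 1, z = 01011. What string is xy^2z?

xy^2z = 00·1·1·01011 = 001101011.
Reading y = 1 takes N from q2 back to q2, so after x·y·y the machine is still in q2, and z then leads to the accepting state q2. Hence 001101011 ∈ L(N).

001101011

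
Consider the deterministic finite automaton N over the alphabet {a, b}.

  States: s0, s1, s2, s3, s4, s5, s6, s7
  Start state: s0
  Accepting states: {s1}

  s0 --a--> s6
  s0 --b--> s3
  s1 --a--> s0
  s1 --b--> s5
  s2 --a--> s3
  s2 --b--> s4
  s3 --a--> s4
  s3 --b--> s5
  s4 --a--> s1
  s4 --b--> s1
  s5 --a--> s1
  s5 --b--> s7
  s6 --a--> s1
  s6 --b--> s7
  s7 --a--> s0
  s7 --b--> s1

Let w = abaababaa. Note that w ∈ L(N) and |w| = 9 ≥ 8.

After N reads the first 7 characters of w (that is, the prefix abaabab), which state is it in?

State sequence: s0 -a-> s6 -b-> s7 -a-> s0 -a-> s6 -b-> s7 -a-> s0 -b-> s3

After reading 7 characters, N is in state s3.
(This kind of state-tracing is the core of the pumping-lemma construction: with 8 states, pigeonhole forces a repeat within the first 8 steps.)

s3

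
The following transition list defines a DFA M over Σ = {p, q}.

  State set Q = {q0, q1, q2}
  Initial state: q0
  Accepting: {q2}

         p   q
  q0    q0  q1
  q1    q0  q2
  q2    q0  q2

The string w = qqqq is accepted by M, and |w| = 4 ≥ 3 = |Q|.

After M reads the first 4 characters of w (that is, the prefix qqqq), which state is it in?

Run of M on the first 4 characters of w = q q q q:
  step 0: q0  (start)
  step 1: q1  (read q: q0→q1)
  step 2: q2  (read q: q1→q2)
  step 3: q2  (read q: q2→q2)
  step 4: q2  (read q: q2→q2)

After reading 4 characters, M is in state q2.

q2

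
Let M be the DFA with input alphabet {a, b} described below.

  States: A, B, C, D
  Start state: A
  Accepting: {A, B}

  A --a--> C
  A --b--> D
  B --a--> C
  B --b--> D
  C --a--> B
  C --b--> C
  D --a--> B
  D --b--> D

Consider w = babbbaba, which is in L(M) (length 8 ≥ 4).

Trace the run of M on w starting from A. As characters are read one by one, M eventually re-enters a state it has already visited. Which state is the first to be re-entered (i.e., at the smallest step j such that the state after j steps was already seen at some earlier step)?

D

Run of M on w = b a b b b a b a:
  step 0: A  (start)
  step 1: D  (read b: A→D)
  step 2: B  (read a: D→B)
  step 3: D  (read b: B→D)   ← first repeat (D seen earlier)
  step 4: D  (read b: D→D)
  step 5: D  (read b: D→D)
  step 6: B  (read a: D→B)
  step 7: D  (read b: B→D)
  step 8: B  (read a: D→B)

The earliest repeat is at step j = 3: M is in D, which it already visited at step i = 1.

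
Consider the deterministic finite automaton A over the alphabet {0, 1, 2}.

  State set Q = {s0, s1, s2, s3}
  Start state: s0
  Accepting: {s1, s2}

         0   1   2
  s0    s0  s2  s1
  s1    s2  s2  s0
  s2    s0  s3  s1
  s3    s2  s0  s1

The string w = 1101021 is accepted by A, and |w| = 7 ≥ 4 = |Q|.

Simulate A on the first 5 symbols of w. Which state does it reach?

s2

Run of A on the first 5 characters of w = 1 1 0 1 0:
  step 0: s0  (start)
  step 1: s2  (read 1: s0→s2)
  step 2: s3  (read 1: s2→s3)
  step 3: s2  (read 0: s3→s2)
  step 4: s3  (read 1: s2→s3)
  step 5: s2  (read 0: s3→s2)

After reading 5 characters, A is in state s2.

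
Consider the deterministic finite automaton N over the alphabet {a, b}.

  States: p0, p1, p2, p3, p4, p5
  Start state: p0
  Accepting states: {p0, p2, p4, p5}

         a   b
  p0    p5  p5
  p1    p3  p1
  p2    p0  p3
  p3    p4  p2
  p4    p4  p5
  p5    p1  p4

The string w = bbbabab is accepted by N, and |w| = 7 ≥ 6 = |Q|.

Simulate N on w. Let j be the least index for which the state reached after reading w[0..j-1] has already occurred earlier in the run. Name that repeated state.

State sequence: p0 -b-> p5 -b-> p4 -b-> p5 -a-> p1 -b-> p1 -a-> p3 -b-> p2
First repeat at step 3: p5 was already visited.

The earliest repeat is at step j = 3: N is in p5, which it already visited at step i = 1.
With |Q| = 6, pigeonhole forces a state repeat no later than step 6; the substring read between the first and second visits to that state can be pumped.

p5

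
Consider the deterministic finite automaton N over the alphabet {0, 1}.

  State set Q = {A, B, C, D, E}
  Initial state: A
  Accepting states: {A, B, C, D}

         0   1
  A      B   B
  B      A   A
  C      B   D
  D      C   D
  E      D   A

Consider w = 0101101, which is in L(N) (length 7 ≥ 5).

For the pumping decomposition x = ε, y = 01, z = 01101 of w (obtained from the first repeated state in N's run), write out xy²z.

xy^2z = ε·01·01·01101 = 010101101.
Reading y = 01 takes N from A back to A, so after x·y·y the machine is still in A, and z then leads to the accepting state B. Hence 010101101 ∈ L(N).

010101101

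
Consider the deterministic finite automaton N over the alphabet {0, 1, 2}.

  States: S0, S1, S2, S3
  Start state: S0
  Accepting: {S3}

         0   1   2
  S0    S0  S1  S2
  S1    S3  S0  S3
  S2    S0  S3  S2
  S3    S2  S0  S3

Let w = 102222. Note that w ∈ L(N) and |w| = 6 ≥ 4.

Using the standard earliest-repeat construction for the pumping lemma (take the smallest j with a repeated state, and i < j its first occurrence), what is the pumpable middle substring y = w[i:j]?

State sequence: S0 -1-> S1 -0-> S3 -2-> S3 -2-> S3 -2-> S3 -2-> S3
First repeat at step 3: S3 was already visited.

So i = 2, j = 3, giving x = w[0:2] = 10, y = w[2:3] = 2, z = w[3:6] = 222.
Check: |xy| = 3 ≤ 4 and |y| = 1 ≥ 1. Reading y takes N from S3 back to S3, so every xyⁱz is accepted.
The DFA has 4 states, so the proof of the pumping lemma guarantees a repeated state among the first 4+1 visited; the segment between the two visits is the pumpable y.

2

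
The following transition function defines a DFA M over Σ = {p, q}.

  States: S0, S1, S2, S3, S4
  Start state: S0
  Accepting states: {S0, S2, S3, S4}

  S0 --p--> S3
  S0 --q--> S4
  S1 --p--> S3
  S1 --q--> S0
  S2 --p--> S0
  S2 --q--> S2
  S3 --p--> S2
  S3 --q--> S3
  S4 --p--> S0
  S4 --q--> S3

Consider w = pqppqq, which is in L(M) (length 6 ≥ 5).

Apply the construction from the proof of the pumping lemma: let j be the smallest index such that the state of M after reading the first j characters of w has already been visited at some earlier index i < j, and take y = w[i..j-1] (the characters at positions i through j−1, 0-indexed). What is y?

q

Run of M on w = p q p p q q:
  step 0: S0  (start)
  step 1: S3  (read p: S0→S3)
  step 2: S3  (read q: S3→S3)   ← first repeat (S3 seen earlier)
  step 3: S2  (read p: S3→S2)
  step 4: S0  (read p: S2→S0)
  step 5: S4  (read q: S0→S4)
  step 6: S3  (read q: S4→S3)

So i = 1, j = 2, giving x = w[0:1] = p, y = w[1:2] = q, z = w[2:6] = ppqq.
Check: |xy| = 2 ≤ 5 and |y| = 1 ≥ 1. Reading y takes M from S3 back to S3, so every xyⁱz is accepted.
With |Q| = 5, pigeonhole forces a state repeat no later than step 5; the substring read between the first and second visits to that state can be pumped.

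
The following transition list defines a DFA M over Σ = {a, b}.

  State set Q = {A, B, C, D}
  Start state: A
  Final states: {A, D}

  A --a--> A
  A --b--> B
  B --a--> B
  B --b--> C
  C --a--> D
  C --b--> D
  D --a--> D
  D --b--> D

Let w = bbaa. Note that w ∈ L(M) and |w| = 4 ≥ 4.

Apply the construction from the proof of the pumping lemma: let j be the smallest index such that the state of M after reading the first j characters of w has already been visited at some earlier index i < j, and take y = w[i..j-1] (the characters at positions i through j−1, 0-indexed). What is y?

State sequence: A -b-> B -b-> C -a-> D -a-> D
First repeat at step 4: D was already visited.

So i = 3, j = 4, giving x = w[0:3] = bba, y = w[3:4] = a, z = w[4:4] = ε.
Check: |xy| = 4 ≤ 4 and |y| = 1 ≥ 1. Reading y takes M from D back to D, so every xyⁱz is accepted.

a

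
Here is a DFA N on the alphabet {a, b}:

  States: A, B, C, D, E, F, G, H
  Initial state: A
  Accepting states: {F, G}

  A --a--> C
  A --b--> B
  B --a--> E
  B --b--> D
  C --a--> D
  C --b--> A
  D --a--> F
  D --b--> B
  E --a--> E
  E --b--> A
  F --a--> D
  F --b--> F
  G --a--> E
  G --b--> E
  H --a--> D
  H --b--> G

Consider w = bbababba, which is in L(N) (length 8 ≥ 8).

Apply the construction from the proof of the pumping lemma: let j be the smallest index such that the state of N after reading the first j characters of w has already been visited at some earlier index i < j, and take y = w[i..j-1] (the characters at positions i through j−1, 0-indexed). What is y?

b

State sequence: A -b-> B -b-> D -a-> F -b-> F -a-> D -b-> B -b-> D -a-> F
First repeat at step 4: F was already visited.

So i = 3, j = 4, giving x = w[0:3] = bba, y = w[3:4] = b, z = w[4:8] = abba.
Check: |xy| = 4 ≤ 8 and |y| = 1 ≥ 1. Reading y takes N from F back to F, so every xyⁱz is accepted.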